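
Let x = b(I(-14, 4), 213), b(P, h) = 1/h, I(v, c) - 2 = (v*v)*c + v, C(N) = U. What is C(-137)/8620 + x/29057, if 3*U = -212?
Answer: -109339336/13337598855 ≈ -0.0081978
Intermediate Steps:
U = -212/3 (U = (1/3)*(-212) = -212/3 ≈ -70.667)
C(N) = -212/3
I(v, c) = 2 + v + c*v**2 (I(v, c) = 2 + ((v*v)*c + v) = 2 + (v**2*c + v) = 2 + (c*v**2 + v) = 2 + (v + c*v**2) = 2 + v + c*v**2)
x = 1/213 ≈ 0.0046948
C(-137)/8620 + x/29057 = -212/3/8620 + (1/213)/29057 = -212/3*1/8620 + (1/213)*(1/29057) = -53/6465 + 1/6189141 = -109339336/13337598855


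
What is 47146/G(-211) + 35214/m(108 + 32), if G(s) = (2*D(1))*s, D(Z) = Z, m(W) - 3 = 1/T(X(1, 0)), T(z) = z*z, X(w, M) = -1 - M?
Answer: 3667931/422 ≈ 8691.8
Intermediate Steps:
T(z) = z²
m(W) = 4 (m(W) = 3 + 1/((-1 - 1*0)²) = 3 + 1/((-1 + 0)²) = 3 + 1/((-1)²) = 3 + 1/1 = 3 + 1 = 4)
G(s) = 2*s (G(s) = (2*1)*s = 2*s)
47146/G(-211) + 35214/m(108 + 32) = 47146/((2*(-211))) + 35214/4 = 47146/(-422) + 35214*(¼) = 47146*(-1/422) + 17607/2 = -23573/211 + 17607/2 = 3667931/422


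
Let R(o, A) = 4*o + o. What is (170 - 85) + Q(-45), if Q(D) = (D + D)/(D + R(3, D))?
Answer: 88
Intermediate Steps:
R(o, A) = 5*o
Q(D) = 2*D/(15 + D) (Q(D) = (D + D)/(D + 5*3) = (2*D)/(D + 15) = (2*D)/(15 + D) = 2*D/(15 + D))
(170 - 85) + Q(-45) = (170 - 85) + 2*(-45)/(15 - 45) = 85 + 2*(-45)/(-30) = 85 + 2*(-45)*(-1/30) = 85 + 3 = 88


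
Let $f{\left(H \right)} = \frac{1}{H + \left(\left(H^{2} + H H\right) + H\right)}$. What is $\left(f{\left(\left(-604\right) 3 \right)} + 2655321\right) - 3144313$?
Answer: $- \frac{3209285791487}{6563064} \approx -4.8899 \cdot 10^{5}$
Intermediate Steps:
$f{\left(H \right)} = \frac{1}{2 H + 2 H^{2}}$ ($f{\left(H \right)} = \frac{1}{H + \left(\left(H^{2} + H^{2}\right) + H\right)} = \frac{1}{H + \left(2 H^{2} + H\right)} = \frac{1}{H + \left(H + 2 H^{2}\right)} = \frac{1}{2 H + 2 H^{2}}$)
$\left(f{\left(\left(-604\right) 3 \right)} + 2655321\right) - 3144313 = \left(\frac{1}{2 \left(\left(-604\right) 3\right) \left(1 - 1812\right)} + 2655321\right) - 3144313 = \left(\frac{1}{2 \left(-1812\right) \left(1 - 1812\right)} + 2655321\right) - 3144313 = \left(\frac{1}{2} \left(- \frac{1}{1812}\right) \frac{1}{-1811} + 2655321\right) - 3144313 = \left(\frac{1}{2} \left(- \frac{1}{1812}\right) \left(- \frac{1}{1811}\right) + 2655321\right) - 3144313 = \left(\frac{1}{6563064} + 2655321\right) - 3144313 = \frac{17427041663545}{6563064} - 3144313 = - \frac{3209285791487}{6563064}$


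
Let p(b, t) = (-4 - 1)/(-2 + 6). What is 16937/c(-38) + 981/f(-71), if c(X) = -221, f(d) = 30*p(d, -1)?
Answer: -567959/5525 ≈ -102.80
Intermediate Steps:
p(b, t) = -5/4
f(d) = -75/2 (f(d) = 30*(-5/4) = -75/2)
16937/c(-38) + 981/f(-71) = 16937/(-221) + 981/(-75/2) = 16937*(-1/221) + 981*(-2/75) = -16937/221 - 654/25 = -567959/5525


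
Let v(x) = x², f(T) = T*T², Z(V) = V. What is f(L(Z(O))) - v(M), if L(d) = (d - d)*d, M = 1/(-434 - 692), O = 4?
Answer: -1/1267876 ≈ -7.8872e-7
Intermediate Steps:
M = -1/1126 (M = 1/(-1126) = -1/1126 ≈ -0.00088810)
L(d) = 0 (L(d) = 0*d = 0)
f(T) = T³
f(L(Z(O))) - v(M) = 0³ - (-1/1126)² = 0 - 1*1/1267876 = 0 - 1/1267876 = -1/1267876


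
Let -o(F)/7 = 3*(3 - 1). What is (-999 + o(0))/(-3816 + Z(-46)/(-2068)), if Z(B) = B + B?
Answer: 538197/1972849 ≈ 0.27280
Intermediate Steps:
o(F) = -42 (o(F) = -21*(3 - 1) = -21*2 = -7*6 = -42)
Z(B) = 2*B
(-999 + o(0))/(-3816 + Z(-46)/(-2068)) = (-999 - 42)/(-3816 + (2*(-46))/(-2068)) = -1041/(-3816 - 92*(-1/2068)) = -1041/(-3816 + 23/517) = -1041/(-1972849/517) = -1041*(-517/1972849) = 538197/1972849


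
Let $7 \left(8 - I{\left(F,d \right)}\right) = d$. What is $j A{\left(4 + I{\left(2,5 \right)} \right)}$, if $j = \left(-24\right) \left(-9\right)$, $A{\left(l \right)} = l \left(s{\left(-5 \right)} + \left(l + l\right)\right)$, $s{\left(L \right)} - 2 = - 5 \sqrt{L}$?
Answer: $\frac{2935008}{49} - \frac{85320 i \sqrt{5}}{7} \approx 59898.0 - 27254.0 i$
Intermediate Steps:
$I{\left(F,d \right)} = 8 - \frac{d}{7}$
$s{\left(L \right)} = 2 - 5 \sqrt{L}$
$A{\left(l \right)} = l \left(2 + 2 l - 5 i \sqrt{5}\right)$ ($A{\left(l \right)} = l \left(\left(2 - 5 \sqrt{-5}\right) + \left(l + l\right)\right) = l \left(\left(2 - 5 i \sqrt{5}\right) + 2 l\right) = l \left(2 + 2 l - 5 i \sqrt{5}\right)$)
$j = 216$
$j A{\left(4 + I{\left(2,5 \right)} \right)} = 216 \left(4 + \left(8 - \frac{5}{7}\right)\right) \left(2 + 2 \left(4 + \left(8 - \frac{5}{7}\right)\right) - 5 i \sqrt{5}\right) = 216 \left(4 + \frac{51}{7}\right) \left(2 + 2 \left(4 + \frac{51}{7}\right) - 5 i \sqrt{5}\right) = 216 \frac{79 \left(2 + 2 \cdot \frac{79}{7} - 5 i \sqrt{5}\right)}{7} = 216 \frac{79 \left(2 + \frac{158}{7} - 5 i \sqrt{5}\right)}{7} = 216 \frac{79 \left(\frac{172}{7} - 5 i \sqrt{5}\right)}{7} = 216 \left(\frac{13588}{49} - \frac{395 i \sqrt{5}}{7}\right) = \frac{2935008}{49} - \frac{85320 i \sqrt{5}}{7}$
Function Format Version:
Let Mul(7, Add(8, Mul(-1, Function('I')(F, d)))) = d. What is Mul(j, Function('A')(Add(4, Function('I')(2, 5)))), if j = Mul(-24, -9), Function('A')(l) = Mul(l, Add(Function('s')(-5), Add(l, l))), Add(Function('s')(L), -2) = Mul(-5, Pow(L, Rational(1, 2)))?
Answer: Add(Rational(2935008, 49), Mul(Rational(-85320, 7), I, Pow(5, Rational(1, 2)))) ≈ Add(59898., Mul(-27254., I))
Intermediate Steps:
Function('I')(F, d) = Add(8, Mul(Rational(-1, 7), d))
Function('s')(L) = Add(2, Mul(-5, Pow(L, Rational(1, 2))))
Function('A')(l) = Mul(l, Add(2, Mul(2, l), Mul(-5, I, Pow(5, Rational(1, 2))))) (Function('A')(l) = Mul(l, Add(Add(2, Mul(-5, Pow(-5, Rational(1, 2)))), Add(l, l))) = Mul(l, Add(Add(2, Mul(-5, Mul(I, Pow(5, Rational(1, 2))))), Mul(2, l))) = Mul(l, Add(Add(2, Mul(-5, I, Pow(5, Rational(1, 2)))), Mul(2, l))) = Mul(l, Add(2, Mul(2, l), Mul(-5, I, Pow(5, Rational(1, 2))))))
j = 216
Mul(j, Function('A')(Add(4, Function('I')(2, 5)))) = Mul(216, Mul(Add(4, Add(8, Mul(Rational(-1, 7), 5))), Add(2, Mul(2, Add(4, Add(8, Mul(Rational(-1, 7), 5)))), Mul(-5, I, Pow(5, Rational(1, 2)))))) = Mul(216, Mul(Add(4, Add(8, Rational(-5, 7))), Add(2, Mul(2, Add(4, Add(8, Rational(-5, 7)))), Mul(-5, I, Pow(5, Rational(1, 2)))))) = Mul(216, Mul(Add(4, Rational(51, 7)), Add(2, Mul(2, Add(4, Rational(51, 7))), Mul(-5, I, Pow(5, Rational(1, 2)))))) = Mul(216, Mul(Rational(79, 7), Add(2, Mul(2, Rational(79, 7)), Mul(-5, I, Pow(5, Rational(1, 2)))))) = Mul(216, Mul(Rational(79, 7), Add(2, Rational(158, 7), Mul(-5, I, Pow(5, Rational(1, 2)))))) = Mul(216, Mul(Rational(79, 7), Add(Rational(172, 7), Mul(-5, I, Pow(5, Rational(1, 2)))))) = Mul(216, Add(Rational(13588, 49), Mul(Rational(-395, 7), I, Pow(5, Rational(1, 2))))) = Add(Rational(2935008, 49), Mul(Rational(-85320, 7), I, Pow(5, Rational(1, 2))))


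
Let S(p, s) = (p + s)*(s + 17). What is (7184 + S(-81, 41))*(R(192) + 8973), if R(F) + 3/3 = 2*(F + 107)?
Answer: 46548480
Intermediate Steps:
R(F) = 213 + 2*F (R(F) = -1 + 2*(F + 107) = -1 + 2*(107 + F) = -1 + (214 + 2*F) = 213 + 2*F)
S(p, s) = (17 + s)*(p + s) (S(p, s) = (p + s)*(17 + s) = (17 + s)*(p + s))
(7184 + S(-81, 41))*(R(192) + 8973) = (7184 + (41² + 17*(-81) + 17*41 - 81*41))*((213 + 2*192) + 8973) = (7184 + (1681 - 1377 + 697 - 3321))*((213 + 384) + 8973) = (7184 - 2320)*(597 + 8973) = 4864*9570 = 46548480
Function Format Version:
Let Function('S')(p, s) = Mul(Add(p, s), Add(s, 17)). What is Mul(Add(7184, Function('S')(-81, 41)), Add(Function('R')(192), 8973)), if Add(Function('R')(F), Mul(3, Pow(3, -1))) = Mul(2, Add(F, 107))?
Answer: 46548480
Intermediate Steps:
Function('R')(F) = Add(213, Mul(2, F)) (Function('R')(F) = Add(-1, Mul(2, Add(F, 107))) = Add(-1, Mul(2, Add(107, F))) = Add(-1, Add(214, Mul(2, F))) = Add(213, Mul(2, F)))
Function('S')(p, s) = Mul(Add(17, s), Add(p, s)) (Function('S')(p, s) = Mul(Add(p, s), Add(17, s)) = Mul(Add(17, s), Add(p, s)))
Mul(Add(7184, Function('S')(-81, 41)), Add(Function('R')(192), 8973)) = Mul(Add(7184, Add(Pow(41, 2), Mul(17, -81), Mul(17, 41), Mul(-81, 41))), Add(Add(213, Mul(2, 192)), 8973)) = Mul(Add(7184, Add(1681, -1377, 697, -3321)), Add(Add(213, 384), 8973)) = Mul(Add(7184, -2320), Add(597, 8973)) = Mul(4864, 9570) = 46548480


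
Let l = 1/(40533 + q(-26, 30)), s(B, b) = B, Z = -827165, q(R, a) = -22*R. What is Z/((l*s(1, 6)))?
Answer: -34000617325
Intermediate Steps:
l = 1/41105 (l = 1/(40533 - 22*(-26)) = 1/(40533 + 572) = 1/41105 ≈ 2.4328e-5)
Z/((l*s(1, 6))) = -827165/((1/41105)*1) = -827165/1/41105 = -827165*41105 = -34000617325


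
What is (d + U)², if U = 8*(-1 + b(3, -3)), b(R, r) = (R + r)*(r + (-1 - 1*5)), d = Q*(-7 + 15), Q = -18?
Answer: 23104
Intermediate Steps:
d = -144 (d = -18*(-7 + 15) = -18*8 = -144)
b(R, r) = (-6 + r)*(R + r) (b(R, r) = (R + r)*(r + (-1 - 5)) = (R + r)*(r - 6) = (R + r)*(-6 + r) = (-6 + r)*(R + r))
U = -8 (U = 8*(-1 + ((-3)² - 6*3 - 6*(-3) + 3*(-3))) = 8*(-1 + (9 - 18 + 18 - 9)) = 8*(-1 + 0) = 8*(-1) = -8)
(d + U)² = (-144 - 8)² = (-152)² = 23104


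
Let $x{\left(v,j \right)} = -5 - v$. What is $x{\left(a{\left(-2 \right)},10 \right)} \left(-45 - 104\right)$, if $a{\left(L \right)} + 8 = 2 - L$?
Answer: $149$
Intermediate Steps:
$a{\left(L \right)} = -6 - L$ ($a{\left(L \right)} = -8 - \left(-2 + L\right) = -6 - L$)
$x{\left(a{\left(-2 \right)},10 \right)} \left(-45 - 104\right) = \left(-5 - \left(-6 - -2\right)\right) \left(-45 - 104\right) = \left(-5 - \left(-6 + 2\right)\right) \left(-149\right) = \left(-5 - -4\right) \left(-149\right) = \left(-5 + 4\right) \left(-149\right) = \left(-1\right) \left(-149\right) = 149$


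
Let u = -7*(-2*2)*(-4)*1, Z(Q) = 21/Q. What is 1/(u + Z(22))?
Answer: -22/2443 ≈ -0.0090053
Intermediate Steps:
u = -112 (u = -(-28)*(-4)*1 = -7*16*1 = -112*1 = -112)
1/(u + Z(22)) = 1/(-112 + 21/22) = 1/(-2443/22) = -22/2443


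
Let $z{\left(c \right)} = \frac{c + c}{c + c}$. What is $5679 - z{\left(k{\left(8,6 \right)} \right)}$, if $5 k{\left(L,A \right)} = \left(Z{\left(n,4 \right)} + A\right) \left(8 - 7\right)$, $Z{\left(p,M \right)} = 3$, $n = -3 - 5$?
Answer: $5678$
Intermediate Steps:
$n = -8$ ($n = -3 - 5 = -8$)
$k{\left(L,A \right)} = \frac{3}{5} + \frac{A}{5}$ ($k{\left(L,A \right)} = \frac{\left(3 + A\right) \left(8 - 7\right)}{5} = \frac{\left(3 + A\right) 1}{5} = \frac{3 + A}{5} = \frac{3}{5} + \frac{A}{5}$)
$z{\left(c \right)} = 1$ ($z{\left(c \right)} = \frac{2 c}{2 c} = 2 c \frac{1}{2 c} = 1$)
$5679 - z{\left(k{\left(8,6 \right)} \right)} = 5679 - 1 = 5678$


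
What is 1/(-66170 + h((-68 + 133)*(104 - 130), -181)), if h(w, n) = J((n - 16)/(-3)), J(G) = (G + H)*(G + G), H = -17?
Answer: -9/538006 ≈ -1.6728e-5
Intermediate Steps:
J(G) = 2*G*(-17 + G) (J(G) = (G - 17)*(G + G) = (-17 + G)*(2*G) = 2*G*(-17 + G))
h(w, n) = 2*(-35/3 - n/3)*(16/3 - n/3) (h(w, n) = 2*((n - 16)/(-3))*(-17 + (n - 16)/(-3)) = 2*((-16 + n)*(-⅓))*(-17 + (-16 + n)*(-⅓)) = 2*(16/3 - n/3)*(-17 + (16/3 - n/3)) = 2*(16/3 - n/3)*(-35/3 - n/3) = 2*(-35/3 - n/3)*(16/3 - n/3))
1/(-66170 + h((-68 + 133)*(104 - 130), -181)) = 1/(-66170 + 2*(-16 - 181)*(35 - 181)/9) = 1/(-66170 + (2/9)*(-197)*(-146)) = 1/(-66170 + 57524/9) = 1/(-538006/9) = -9/538006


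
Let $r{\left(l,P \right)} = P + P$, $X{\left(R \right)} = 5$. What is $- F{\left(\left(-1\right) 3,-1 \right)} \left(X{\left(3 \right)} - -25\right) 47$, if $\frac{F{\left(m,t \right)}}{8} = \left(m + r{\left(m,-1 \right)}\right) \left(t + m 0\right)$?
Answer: $-56400$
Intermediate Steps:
$r{\left(l,P \right)} = 2 P$
$F{\left(m,t \right)} = 8 t \left(-2 + m\right)$ ($F{\left(m,t \right)} = 8 \left(m + 2 \left(-1\right)\right) \left(t + m 0\right) = 8 \left(m - 2\right) \left(t + 0\right) = 8 \left(-2 + m\right) t = 8 t \left(-2 + m\right)$)
$- F{\left(\left(-1\right) 3,-1 \right)} \left(X{\left(3 \right)} - -25\right) 47 = - 8 \left(-1\right) \left(-2 - 3\right) \left(5 - -25\right) 47 = - 8 \left(-1\right) \left(-2 - 3\right) \left(5 + 25\right) 47 = - 8 \left(-1\right) \left(-5\right) 30 \cdot 47 = \left(-1\right) 40 \cdot 30 \cdot 47 = \left(-40\right) 30 \cdot 47 = \left(-1200\right) 47 = -56400$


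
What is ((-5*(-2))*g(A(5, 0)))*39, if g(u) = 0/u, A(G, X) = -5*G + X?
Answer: 0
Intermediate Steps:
A(G, X) = X - 5*G
g(u) = 0
((-5*(-2))*g(A(5, 0)))*39 = (-5*(-2)*0)*39 = (10*0)*39 = 0*39 = 0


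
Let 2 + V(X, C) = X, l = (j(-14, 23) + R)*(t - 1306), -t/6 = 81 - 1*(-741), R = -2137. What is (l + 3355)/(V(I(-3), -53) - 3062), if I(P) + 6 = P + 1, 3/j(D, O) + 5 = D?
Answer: -253363973/58368 ≈ -4340.8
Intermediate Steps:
t = -4932 (t = -6*(81 - 1*(-741)) = -6*(81 + 741) = -6*822 = -4932)
j(D, O) = 3/(-5 + D)
I(P) = -5 + P (I(P) = -6 + (P + 1) = -6 + (1 + P) = -5 + P)
l = 253300228/19 (l = (3/(-5 - 14) - 2137)*(-4932 - 1306) = (3/(-19) - 2137)*(-6238) = (3*(-1/19) - 2137)*(-6238) = (-3/19 - 2137)*(-6238) = -40606/19*(-6238) = 253300228/19 ≈ 1.3332e+7)
V(X, C) = -2 + X
(l + 3355)/(V(I(-3), -53) - 3062) = (253300228/19 + 3355)/((-2 + (-5 - 3)) - 3062) = 253363973/(19*((-2 - 8) - 3062)) = 253363973/(19*(-10 - 3062)) = (253363973/19)/(-3072) = (253363973/19)*(-1/3072) = -253363973/58368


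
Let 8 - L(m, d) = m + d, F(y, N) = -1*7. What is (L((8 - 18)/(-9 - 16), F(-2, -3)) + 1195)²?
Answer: 36578304/25 ≈ 1.4631e+6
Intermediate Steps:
F(y, N) = -7
L(m, d) = 8 - d - m (L(m, d) = 8 - (m + d) = 8 - (d + m) = 8 + (-d - m) = 8 - d - m)
(L((8 - 18)/(-9 - 16), F(-2, -3)) + 1195)² = ((8 - 1*(-7) - (8 - 18)/(-9 - 16)) + 1195)² = ((8 + 7 - (-10)/(-25)) + 1195)² = ((8 + 7 - (-10)*(-1)/25) + 1195)² = ((8 + 7 - 1*⅖) + 1195)² = ((8 + 7 - ⅖) + 1195)² = (73/5 + 1195)² = (6048/5)² = 36578304/25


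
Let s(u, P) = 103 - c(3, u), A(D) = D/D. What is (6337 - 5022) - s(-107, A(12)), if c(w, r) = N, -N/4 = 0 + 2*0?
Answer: 1212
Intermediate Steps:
N = 0 (N = -4*(0 + 2*0) = -4*(0 + 0) = -4*0 = 0)
A(D) = 1
c(w, r) = 0
s(u, P) = 103 (s(u, P) = 103 - 1*0 = 103 + 0 = 103)
(6337 - 5022) - s(-107, A(12)) = (6337 - 5022) - 1*103 = 1315 - 103 = 1212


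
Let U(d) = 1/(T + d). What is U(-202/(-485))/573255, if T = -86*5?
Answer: -97/23887306548 ≈ -4.0607e-9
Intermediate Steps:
T = -430
U(d) = 1/(-430 + d)
U(-202/(-485))/573255 = 1/(-430 - 202/(-485)*573255) = (1/573255)/(-430 - 202*(-1/485)) = (1/573255)/(-430 + 202/485) = (1/573255)/(-208348/485) = -485/208348*1/573255 = -97/23887306548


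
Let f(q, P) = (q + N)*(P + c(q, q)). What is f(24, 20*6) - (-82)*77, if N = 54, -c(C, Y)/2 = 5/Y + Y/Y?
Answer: 30971/2 ≈ 15486.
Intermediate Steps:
c(C, Y) = -2 - 10/Y (c(C, Y) = -2*(5/Y + Y/Y) = -2*(5/Y + 1) = -2*(1 + 5/Y) = -2 - 10/Y)
f(q, P) = (54 + q)*(-2 + P - 10/q) (f(q, P) = (q + 54)*(P + (-2 - 10/q)) = (54 + q)*(-2 + P - 10/q))
f(24, 20*6) - (-82)*77 = (-118 - 540/24 - 2*24 + 54*(20*6) + (20*6)*24) - (-82)*77 = (-118 - 540*1/24 - 48 + 54*120 + 120*24) - 1*(-6314) = (-118 - 45/2 - 48 + 6480 + 2880) + 6314 = 18343/2 + 6314 = 30971/2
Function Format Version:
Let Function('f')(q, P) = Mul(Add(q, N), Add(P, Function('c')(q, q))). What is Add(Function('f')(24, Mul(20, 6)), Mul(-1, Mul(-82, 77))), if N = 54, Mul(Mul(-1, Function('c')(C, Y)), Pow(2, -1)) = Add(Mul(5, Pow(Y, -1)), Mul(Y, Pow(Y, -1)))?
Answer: Rational(30971, 2) ≈ 15486.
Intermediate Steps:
Function('c')(C, Y) = Add(-2, Mul(-10, Pow(Y, -1))) (Function('c')(C, Y) = Mul(-2, Add(Mul(5, Pow(Y, -1)), Mul(Y, Pow(Y, -1)))) = Mul(-2, Add(Mul(5, Pow(Y, -1)), 1)) = Mul(-2, Add(1, Mul(5, Pow(Y, -1)))) = Add(-2, Mul(-10, Pow(Y, -1))))
Function('f')(q, P) = Mul(Add(54, q), Add(-2, P, Mul(-10, Pow(q, -1)))) (Function('f')(q, P) = Mul(Add(q, 54), Add(P, Add(-2, Mul(-10, Pow(q, -1))))) = Mul(Add(54, q), Add(-2, P, Mul(-10, Pow(q, -1)))))
Add(Function('f')(24, Mul(20, 6)), Mul(-1, Mul(-82, 77))) = Add(Add(-118, Mul(-540, Pow(24, -1)), Mul(-2, 24), Mul(54, Mul(20, 6)), Mul(Mul(20, 6), 24)), Mul(-1, Mul(-82, 77))) = Add(Add(-118, Mul(-540, Rational(1, 24)), -48, Mul(54, 120), Mul(120, 24)), Mul(-1, -6314)) = Add(Add(-118, Rational(-45, 2), -48, 6480, 2880), 6314) = Add(Rational(18343, 2), 6314) = Rational(30971, 2)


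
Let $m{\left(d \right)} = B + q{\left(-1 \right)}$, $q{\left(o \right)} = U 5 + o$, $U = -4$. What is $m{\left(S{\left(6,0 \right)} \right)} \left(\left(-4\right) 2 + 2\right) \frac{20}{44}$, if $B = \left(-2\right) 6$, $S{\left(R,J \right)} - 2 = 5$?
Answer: $90$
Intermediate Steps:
$S{\left(R,J \right)} = 7$ ($S{\left(R,J \right)} = 2 + 5 = 7$)
$q{\left(o \right)} = -20 + o$ ($q{\left(o \right)} = \left(-4\right) 5 + o = -20 + o$)
$B = -12$
$m{\left(d \right)} = -33$ ($m{\left(d \right)} = -12 - 21 = -33$)
$m{\left(S{\left(6,0 \right)} \right)} \left(\left(-4\right) 2 + 2\right) \frac{20}{44} = - 33 \left(\left(-4\right) 2 + 2\right) \frac{20}{44} = - 33 \left(-8 + 2\right) 20 \cdot \frac{1}{44} = \left(-33\right) \left(-6\right) \frac{5}{11} = 198 \cdot \frac{5}{11} = 90$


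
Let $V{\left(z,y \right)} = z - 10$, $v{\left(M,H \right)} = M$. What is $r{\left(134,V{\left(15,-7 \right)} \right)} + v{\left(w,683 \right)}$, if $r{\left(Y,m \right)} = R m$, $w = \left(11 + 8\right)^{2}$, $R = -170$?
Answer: $-489$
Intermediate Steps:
$w = 361$ ($w = 19^{2} = 361$)
$V{\left(z,y \right)} = -10 + z$
$r{\left(Y,m \right)} = - 170 m$
$r{\left(134,V{\left(15,-7 \right)} \right)} + v{\left(w,683 \right)} = - 170 \left(-10 + 15\right) + 361 = \left(-170\right) 5 + 361 = -850 + 361 = -489$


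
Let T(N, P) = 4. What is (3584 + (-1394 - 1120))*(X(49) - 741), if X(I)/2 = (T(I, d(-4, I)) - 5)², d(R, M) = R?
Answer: -790730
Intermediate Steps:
X(I) = 2 (X(I) = 2*(4 - 5)² = 2*(-1)² = 2*1 = 2)
(3584 + (-1394 - 1120))*(X(49) - 741) = (3584 + (-1394 - 1120))*(2 - 741) = (3584 - 2514)*(-739) = 1070*(-739) = -790730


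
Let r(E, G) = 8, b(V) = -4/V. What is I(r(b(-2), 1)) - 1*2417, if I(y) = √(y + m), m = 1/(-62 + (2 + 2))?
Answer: -2417 + √26854/58 ≈ -2414.2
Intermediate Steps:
m = -1/58 (m = 1/(-62 + 4) = 1/(-58) = -1/58 ≈ -0.017241)
I(y) = √(-1/58 + y) (I(y) = √(y - 1/58) = √(-1/58 + y))
I(r(b(-2), 1)) - 1*2417 = √(-58 + 3364*8)/58 - 1*2417 = √(-58 + 26912)/58 - 2417 = √26854/58 - 2417 = -2417 + √26854/58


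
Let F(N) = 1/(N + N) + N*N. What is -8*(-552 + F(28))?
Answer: -12993/7 ≈ -1856.1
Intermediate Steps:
F(N) = N² + 1/(2*N) (F(N) = 1/(2*N) + N² = N² + 1/(2*N))
-8*(-552 + F(28)) = -8*(-552 + (½ + 28³)/28) = -8*(-552 + (½ + 21952)/28) = -8*(-552 + (1/28)*(43905/2)) = -8*(-552 + 43905/56) = -8*12993/56 = -12993/7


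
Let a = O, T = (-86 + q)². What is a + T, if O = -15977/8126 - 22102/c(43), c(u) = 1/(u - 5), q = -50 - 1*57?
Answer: -6522162979/8126 ≈ -8.0263e+5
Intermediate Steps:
q = -107 (q = -50 - 57 = -107)
c(u) = 1/(-5 + u)
T = 37249 (T = (-86 - 107)² = (-193)² = 37249)
O = -6824848353/8126 (O = -15977/8126 - 22102/(1/(-5 + 43)) = -15977*1/8126 - 22102/(1/38) = -15977/8126 - 22102/1/38 = -15977/8126 - 22102*38 = -15977/8126 - 839876 = -6824848353/8126 ≈ -8.3988e+5)
a = -6824848353/8126 ≈ -8.3988e+5
a + T = -6824848353/8126 + 37249 = -6522162979/8126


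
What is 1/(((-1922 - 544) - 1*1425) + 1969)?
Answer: -1/1922 ≈ -0.00052029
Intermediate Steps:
1/(((-1922 - 544) - 1*1425) + 1969) = 1/((-2466 - 1425) + 1969) = 1/(-3891 + 1969) = 1/(-1922) = -1/1922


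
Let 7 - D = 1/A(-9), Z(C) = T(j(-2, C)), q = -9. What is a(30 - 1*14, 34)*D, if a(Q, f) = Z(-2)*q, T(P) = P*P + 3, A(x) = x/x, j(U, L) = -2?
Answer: -378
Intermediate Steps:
A(x) = 1
T(P) = 3 + P² (T(P) = P² + 3 = 3 + P²)
Z(C) = 7 (Z(C) = 3 + (-2)² = 3 + 4 = 7)
D = 6 (D = 7 - 1/1 = 7 - 1*1 = 7 - 1 = 6)
a(Q, f) = -63 (a(Q, f) = 7*(-9) = -63)
a(30 - 1*14, 34)*D = -63*6 = -378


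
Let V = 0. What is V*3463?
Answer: 0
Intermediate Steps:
V*3463 = 0*3463 = 0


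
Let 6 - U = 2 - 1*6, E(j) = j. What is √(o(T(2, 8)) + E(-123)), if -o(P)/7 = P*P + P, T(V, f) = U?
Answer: I*√893 ≈ 29.883*I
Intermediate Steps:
U = 10 (U = 6 - (2 - 1*6) = 6 - (2 - 6) = 6 - 1*(-4) = 6 + 4 = 10)
T(V, f) = 10
o(P) = -7*P - 7*P² (o(P) = -7*(P*P + P) = -7*(P² + P) = -7*(P + P²) = -7*P - 7*P²)
√(o(T(2, 8)) + E(-123)) = √(-7*10*(1 + 10) - 123) = √(-7*10*11 - 123) = √(-770 - 123) = √(-893) = I*√893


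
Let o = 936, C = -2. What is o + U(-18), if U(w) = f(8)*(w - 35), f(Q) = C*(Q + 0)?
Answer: 1784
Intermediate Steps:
f(Q) = -2*Q (f(Q) = -2*(Q + 0) = -2*Q)
U(w) = 560 - 16*w (U(w) = (-2*8)*(w - 35) = -16*(-35 + w) = 560 - 16*w)
o + U(-18) = 936 + (560 - 16*(-18)) = 936 + (560 + 288) = 936 + 848 = 1784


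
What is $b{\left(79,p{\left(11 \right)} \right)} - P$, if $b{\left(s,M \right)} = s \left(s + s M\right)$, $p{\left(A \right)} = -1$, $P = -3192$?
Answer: $3192$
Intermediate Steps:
$b{\left(s,M \right)} = s \left(s + M s\right)$
$b{\left(79,p{\left(11 \right)} \right)} - P = 79^{2} \left(1 - 1\right) - -3192 = 6241 \cdot 0 + 3192 = 0 + 3192 = 3192$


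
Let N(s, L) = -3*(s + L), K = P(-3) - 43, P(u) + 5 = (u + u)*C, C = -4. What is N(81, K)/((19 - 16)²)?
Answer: -19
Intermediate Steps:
P(u) = -5 - 8*u (P(u) = -5 + (u + u)*(-4) = -5 + (2*u)*(-4) = -5 - 8*u)
K = -24 (K = (-5 - 8*(-3)) - 43 = (-5 + 24) - 43 = 19 - 43 = -24)
N(s, L) = -3*L - 3*s (N(s, L) = -3*(L + s) = -3*L - 3*s)
N(81, K)/((19 - 16)²) = (-3*(-24) - 3*81)/((19 - 16)²) = (72 - 243)/(3²) = -171/9 = -171*⅑ = -19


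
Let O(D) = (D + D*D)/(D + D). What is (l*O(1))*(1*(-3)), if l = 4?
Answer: -12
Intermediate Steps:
O(D) = (D + D²)/(2*D) (O(D) = (D + D²)/((2*D)) = (D + D²)*(1/(2*D)) = (D + D²)/(2*D))
(l*O(1))*(1*(-3)) = (4*(½ + (½)*1))*(1*(-3)) = (4*(½ + ½))*(-3) = (4*1)*(-3) = 4*(-3) = -12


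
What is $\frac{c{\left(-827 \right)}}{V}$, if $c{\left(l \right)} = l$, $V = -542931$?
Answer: $\frac{827}{542931} \approx 0.0015232$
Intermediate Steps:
$\frac{c{\left(-827 \right)}}{V} = - \frac{827}{-542931} = \left(-827\right) \left(- \frac{1}{542931}\right) = \frac{827}{542931}$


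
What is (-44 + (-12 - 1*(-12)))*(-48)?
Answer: 2112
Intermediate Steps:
(-44 + (-12 - 1*(-12)))*(-48) = (-44 + (-12 + 12))*(-48) = (-44 + 0)*(-48) = -44*(-48) = 2112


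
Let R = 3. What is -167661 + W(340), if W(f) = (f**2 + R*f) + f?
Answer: -50701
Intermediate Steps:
W(f) = f**2 + 4*f (W(f) = (f**2 + 3*f) + f = f**2 + 4*f)
-167661 + W(340) = -167661 + 340*(4 + 340) = -167661 + 340*344 = -167661 + 116960 = -50701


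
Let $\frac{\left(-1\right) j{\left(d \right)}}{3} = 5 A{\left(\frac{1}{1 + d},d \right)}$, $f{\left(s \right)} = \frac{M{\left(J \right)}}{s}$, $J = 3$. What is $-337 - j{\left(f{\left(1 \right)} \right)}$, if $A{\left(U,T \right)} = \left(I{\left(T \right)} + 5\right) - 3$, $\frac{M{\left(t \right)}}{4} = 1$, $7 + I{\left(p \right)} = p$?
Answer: $-352$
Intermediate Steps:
$I{\left(p \right)} = -7 + p$
$M{\left(t \right)} = 4$ ($M{\left(t \right)} = 4 \cdot 1 = 4$)
$A{\left(U,T \right)} = -5 + T$ ($A{\left(U,T \right)} = \left(\left(-7 + T\right) + 5\right) - 3 = \left(-2 + T\right) - 3 = -5 + T$)
$f{\left(s \right)} = \frac{4}{s}$
$j{\left(d \right)} = 75 - 15 d$ ($j{\left(d \right)} = - 3 \cdot 5 \left(-5 + d\right) = - 3 \left(-25 + 5 d\right) = 75 - 15 d$)
$-337 - j{\left(f{\left(1 \right)} \right)} = -337 - \left(75 - 15 \cdot \frac{4}{1}\right) = -337 - \left(75 - 15 \cdot 4 \cdot 1\right) = -337 - \left(75 - 60\right) = -337 - 15 = -352$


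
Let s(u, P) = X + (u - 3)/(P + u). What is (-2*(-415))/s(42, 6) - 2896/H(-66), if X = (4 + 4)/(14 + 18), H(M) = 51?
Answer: 36944/51 ≈ 724.39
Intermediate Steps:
X = 1/4 (X = 8/32 = 8*(1/32) = 1/4 ≈ 0.25000)
s(u, P) = 1/4 + (-3 + u)/(P + u) (s(u, P) = 1/4 + (u - 3)/(P + u) = 1/4 + (-3 + u)/(P + u))
(-2*(-415))/s(42, 6) - 2896/H(-66) = (-2*(-415))/(((-12 + 6 + 5*42)/(4*(6 + 42)))) - 2896/51 = 830/(((1/4)*(-12 + 6 + 210)/48)) - 2896*1/51 = 830/(((1/4)*(1/48)*204)) - 2896/51 = 830/(17/16) - 2896/51 = 830*(16/17) - 2896/51 = 13280/17 - 2896/51 = 36944/51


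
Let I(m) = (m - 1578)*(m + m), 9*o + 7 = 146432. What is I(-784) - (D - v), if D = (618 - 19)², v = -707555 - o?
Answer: 23588915/9 ≈ 2.6210e+6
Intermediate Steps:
o = 146425/9 (o = -7/9 + (⅑)*146432 = -7/9 + 146432/9 = 146425/9 ≈ 16269.)
v = -6514420/9 (v = -707555 - 1*146425/9 = -707555 - 146425/9 = -6514420/9 ≈ -7.2382e+5)
I(m) = 2*m*(-1578 + m) (I(m) = (-1578 + m)*(2*m) = 2*m*(-1578 + m))
D = 358801 (D = 599² = 358801)
I(-784) - (D - v) = 2*(-784)*(-1578 - 784) - (358801 - 1*(-6514420/9)) = 2*(-784)*(-2362) - (358801 + 6514420/9) = 3703616 - 1*9743629/9 = 3703616 - 9743629/9 = 23588915/9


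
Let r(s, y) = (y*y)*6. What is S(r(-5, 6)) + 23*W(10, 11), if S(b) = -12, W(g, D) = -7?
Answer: -173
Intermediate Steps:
r(s, y) = 6*y**2 (r(s, y) = y**2*6 = 6*y**2)
S(r(-5, 6)) + 23*W(10, 11) = -12 + 23*(-7) = -12 - 161 = -173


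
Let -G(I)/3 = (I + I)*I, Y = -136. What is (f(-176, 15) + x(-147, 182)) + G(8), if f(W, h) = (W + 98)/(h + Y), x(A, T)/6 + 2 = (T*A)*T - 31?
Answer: -3535129872/121 ≈ -2.9216e+7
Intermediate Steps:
x(A, T) = -198 + 6*A*T² (x(A, T) = -12 + 6*((T*A)*T - 31) = -12 + 6*((A*T)*T - 31) = -12 + 6*(A*T² - 31) = -12 + 6*(-31 + A*T²) = -12 + (-186 + 6*A*T²) = -198 + 6*A*T²)
f(W, h) = (98 + W)/(-136 + h) (f(W, h) = (W + 98)/(h - 136) = (98 + W)/(-136 + h))
G(I) = -6*I² (G(I) = -3*(I + I)*I = -3*2*I*I = -6*I²)
(f(-176, 15) + x(-147, 182)) + G(8) = ((98 - 176)/(-136 + 15) + (-198 + 6*(-147)*182²)) - 6*8² = (-78/(-121) + (-198 + 6*(-147)*33124)) - 6*64 = (-1/121*(-78) + (-198 - 29215368)) - 384 = (78/121 - 29215566) - 384 = -3535083408/121 - 384 = -3535129872/121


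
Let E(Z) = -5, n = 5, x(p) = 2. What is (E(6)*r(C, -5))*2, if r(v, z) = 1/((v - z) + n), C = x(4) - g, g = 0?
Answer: -5/6 ≈ -0.83333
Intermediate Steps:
C = 2 (C = 2 - 1*0 = 2 + 0 = 2)
r(v, z) = 1/(5 + v - z) (r(v, z) = 1/((v - z) + 5) = 1/(5 + v - z))
(E(6)*r(C, -5))*2 = -5/(5 + 2 - 1*(-5))*2 = -5/(5 + 2 + 5)*2 = -5/12*2 = -5/6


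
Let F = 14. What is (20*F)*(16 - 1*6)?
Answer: 2800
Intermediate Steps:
(20*F)*(16 - 1*6) = (20*14)*(16 - 1*6) = 280*(16 - 6) = 280*10 = 2800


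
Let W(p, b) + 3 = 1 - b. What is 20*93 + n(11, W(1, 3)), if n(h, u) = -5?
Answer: 1855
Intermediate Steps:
W(p, b) = -2 - b (W(p, b) = -3 + (1 - b) = -2 - b)
20*93 + n(11, W(1, 3)) = 20*93 - 5 = 1860 - 5 = 1855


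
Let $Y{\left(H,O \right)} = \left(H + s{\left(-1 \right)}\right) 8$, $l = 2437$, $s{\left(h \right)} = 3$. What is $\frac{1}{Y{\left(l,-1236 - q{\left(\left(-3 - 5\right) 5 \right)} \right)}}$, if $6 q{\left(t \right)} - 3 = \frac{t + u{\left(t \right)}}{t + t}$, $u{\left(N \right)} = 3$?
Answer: $\frac{1}{19520} \approx 5.1229 \cdot 10^{-5}$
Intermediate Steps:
$q{\left(t \right)} = \frac{1}{2} + \frac{3 + t}{12 t}$ ($q{\left(t \right)} = \frac{1}{2} + \frac{\left(t + 3\right) \frac{1}{t + t}}{6} = \frac{1}{2} + \frac{\left(3 + t\right) \frac{1}{2 t}}{6} = \frac{1}{2} + \frac{\frac{1}{2} \frac{1}{t} \left(3 + t\right)}{6} = \frac{1}{2} + \frac{3 + t}{12 t}$)
$Y{\left(H,O \right)} = 24 + 8 H$ ($Y{\left(H,O \right)} = \left(H + 3\right) 8 = \left(3 + H\right) 8 = 24 + 8 H$)
$\frac{1}{Y{\left(l,-1236 - q{\left(\left(-3 - 5\right) 5 \right)} \right)}} = \frac{1}{24 + 8 \cdot 2437} = \frac{1}{24 + 19496} = \frac{1}{19520}$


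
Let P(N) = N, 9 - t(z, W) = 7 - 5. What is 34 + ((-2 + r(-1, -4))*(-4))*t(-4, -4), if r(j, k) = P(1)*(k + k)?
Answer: 314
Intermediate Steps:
t(z, W) = 7 (t(z, W) = 9 - (7 - 5) = 9 - 1*2 = 9 - 2 = 7)
r(j, k) = 2*k (r(j, k) = 1*(k + k) = 1*(2*k) = 2*k)
34 + ((-2 + r(-1, -4))*(-4))*t(-4, -4) = 34 + ((-2 + 2*(-4))*(-4))*7 = 34 + ((-2 - 8)*(-4))*7 = 34 - 10*(-4)*7 = 34 + 40*7 = 34 + 280 = 314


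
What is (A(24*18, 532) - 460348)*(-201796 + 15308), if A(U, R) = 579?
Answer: 85741401272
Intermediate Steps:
(A(24*18, 532) - 460348)*(-201796 + 15308) = (579 - 460348)*(-201796 + 15308) = -459769*(-186488) = 85741401272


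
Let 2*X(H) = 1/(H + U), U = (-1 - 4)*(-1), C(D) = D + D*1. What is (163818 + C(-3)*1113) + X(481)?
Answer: 152740081/972 ≈ 1.5714e+5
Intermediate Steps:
C(D) = 2*D (C(D) = D + D = 2*D)
U = 5 (U = -5*(-1) = 5)
X(H) = 1/(2*(5 + H)) (X(H) = 1/(2*(H + 5)) = 1/(2*(5 + H)))
(163818 + C(-3)*1113) + X(481) = (163818 + (2*(-3))*1113) + 1/(2*(5 + 481)) = (163818 - 6*1113) + (½)/486 = (163818 - 6678) + (½)*(1/486) = 157140 + 1/972 = 152740081/972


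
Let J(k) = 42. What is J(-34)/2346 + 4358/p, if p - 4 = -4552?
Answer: -836071/889134 ≈ -0.94032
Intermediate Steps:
p = -4548 (p = 4 - 4552 = -4548)
J(-34)/2346 + 4358/p = 42/2346 + 4358/(-4548) = 42*(1/2346) + 4358*(-1/4548) = 7/391 - 2179/2274 = -836071/889134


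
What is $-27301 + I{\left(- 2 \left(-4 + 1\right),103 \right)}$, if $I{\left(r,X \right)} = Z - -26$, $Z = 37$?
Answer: $-27238$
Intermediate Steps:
$I{\left(r,X \right)} = 63$ ($I{\left(r,X \right)} = 37 - -26 = 37 + 26 = 63$)
$-27301 + I{\left(- 2 \left(-4 + 1\right),103 \right)} = -27301 + 63 = -27238$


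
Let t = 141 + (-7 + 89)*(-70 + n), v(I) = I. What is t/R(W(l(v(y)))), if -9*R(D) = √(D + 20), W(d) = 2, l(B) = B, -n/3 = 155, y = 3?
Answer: 393561*√22/22 ≈ 83908.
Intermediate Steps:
n = -465 (n = -3*155 = -465)
t = -43729 (t = 141 + (-7 + 89)*(-70 - 465) = 141 + 82*(-535) = 141 - 43870 = -43729)
R(D) = -√(20 + D)/9 (R(D) = -√(D + 20)/9 = -√(20 + D)/9)
t/R(W(l(v(y)))) = -43729*(-9/√(20 + 2)) = -43729*(-9*√22/22) = -(-393561)*√22/22 = 393561*√22/22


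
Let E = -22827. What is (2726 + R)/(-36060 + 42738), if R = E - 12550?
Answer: -32651/6678 ≈ -4.8893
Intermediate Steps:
R = -35377 (R = -22827 - 12550 = -35377)
(2726 + R)/(-36060 + 42738) = (2726 - 35377)/(-36060 + 42738) = -32651/6678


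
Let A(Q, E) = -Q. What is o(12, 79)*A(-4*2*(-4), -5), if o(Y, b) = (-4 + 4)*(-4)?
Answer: 0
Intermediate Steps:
o(Y, b) = 0 (o(Y, b) = 0*(-4) = 0)
o(12, 79)*A(-4*2*(-4), -5) = 0*(-(-4*2)*(-4)) = 0*(-(-8)*(-4)) = 0*(-1*32) = 0*(-32) = 0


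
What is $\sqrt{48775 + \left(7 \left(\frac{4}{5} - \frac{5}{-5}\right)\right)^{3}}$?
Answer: $\frac{\sqrt{31734610}}{25} \approx 225.33$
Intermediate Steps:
$\sqrt{48775 + \left(7 \left(\frac{4}{5} - \frac{5}{-5}\right)\right)^{3}} = \sqrt{48775 + \left(7 \left(4 \cdot \frac{1}{5} - -1\right)\right)^{3}} = \sqrt{48775 + \left(7 \left(\frac{4}{5} + 1\right)\right)^{3}} = \sqrt{48775 + \left(7 \cdot \frac{9}{5}\right)^{3}} = \sqrt{48775 + \left(\frac{63}{5}\right)^{3}} = \sqrt{48775 + \frac{250047}{125}} = \sqrt{\frac{6346922}{125}} = \frac{\sqrt{31734610}}{25}$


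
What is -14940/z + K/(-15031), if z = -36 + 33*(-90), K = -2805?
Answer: 12944165/2510177 ≈ 5.1567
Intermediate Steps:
z = -3006 (z = -36 - 2970 = -3006)
-14940/z + K/(-15031) = -14940/(-3006) - 2805/(-15031) = -14940*(-1/3006) - 2805*(-1/15031) = 830/167 + 2805/15031 = 12944165/2510177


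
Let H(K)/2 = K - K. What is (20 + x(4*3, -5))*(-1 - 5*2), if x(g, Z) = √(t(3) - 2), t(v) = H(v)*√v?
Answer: -220 - 11*I*√2 ≈ -220.0 - 15.556*I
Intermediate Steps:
H(K) = 0 (H(K) = 2*(K - K) = 2*0 = 0)
t(v) = 0 (t(v) = 0*√v = 0)
x(g, Z) = I*√2 (x(g, Z) = √(0 - 2) = √(-2) = I*√2)
(20 + x(4*3, -5))*(-1 - 5*2) = (20 + I*√2)*(-1 - 5*2) = (20 + I*√2)*(-1 - 10) = (20 + I*√2)*(-11) = -220 - 11*I*√2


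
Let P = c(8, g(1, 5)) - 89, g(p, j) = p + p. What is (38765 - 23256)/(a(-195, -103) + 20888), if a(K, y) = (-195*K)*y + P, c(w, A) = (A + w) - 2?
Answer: -15509/3895768 ≈ -0.0039810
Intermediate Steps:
g(p, j) = 2*p
c(w, A) = -2 + A + w
P = -81 (P = (-2 + 2*1 + 8) - 89 = (-2 + 2 + 8) - 89 = 8 - 89 = -81)
a(K, y) = -81 - 195*K*y (a(K, y) = (-195*K)*y - 81 = -195*K*y - 81 = -81 - 195*K*y)
(38765 - 23256)/(a(-195, -103) + 20888) = (38765 - 23256)/((-81 - 195*(-195)*(-103)) + 20888) = 15509/((-81 - 3916575) + 20888) = 15509/(-3916656 + 20888) = 15509/(-3895768) = 15509*(-1/3895768) = -15509/3895768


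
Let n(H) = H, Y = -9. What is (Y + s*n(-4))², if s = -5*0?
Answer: 81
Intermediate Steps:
s = 0
(Y + s*n(-4))² = (-9 + 0*(-4))² = (-9 + 0)² = (-9)² = 81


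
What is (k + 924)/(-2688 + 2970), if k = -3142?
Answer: -1109/141 ≈ -7.8652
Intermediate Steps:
(k + 924)/(-2688 + 2970) = (-3142 + 924)/(-2688 + 2970) = -2218/282 = -2218*1/282 = -1109/141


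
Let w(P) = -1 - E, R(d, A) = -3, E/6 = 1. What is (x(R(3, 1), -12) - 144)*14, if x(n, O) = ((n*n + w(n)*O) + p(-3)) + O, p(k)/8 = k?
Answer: -1218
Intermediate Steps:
E = 6 (E = 6*1 = 6)
w(P) = -7 (w(P) = -1 - 1*6 = -1 - 6 = -7)
p(k) = 8*k
x(n, O) = -24 + n² - 6*O (x(n, O) = ((n*n - 7*O) + 8*(-3)) + O = ((n² - 7*O) - 24) + O = (-24 + n² - 7*O) + O = -24 + n² - 6*O)
(x(R(3, 1), -12) - 144)*14 = ((-24 + (-3)² - 6*(-12)) - 144)*14 = ((-24 + 9 + 72) - 144)*14 = (57 - 144)*14 = -87*14 = -1218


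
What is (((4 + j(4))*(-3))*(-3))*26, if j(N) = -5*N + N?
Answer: -2808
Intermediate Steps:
j(N) = -4*N
(((4 + j(4))*(-3))*(-3))*26 = (((4 - 4*4)*(-3))*(-3))*26 = (((4 - 16)*(-3))*(-3))*26 = (-12*(-3)*(-3))*26 = (36*(-3))*26 = -108*26 = -2808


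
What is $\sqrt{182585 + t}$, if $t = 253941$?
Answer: $\sqrt{436526} \approx 660.7$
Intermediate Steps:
$\sqrt{182585 + t} = \sqrt{182585 + 253941} = \sqrt{436526}$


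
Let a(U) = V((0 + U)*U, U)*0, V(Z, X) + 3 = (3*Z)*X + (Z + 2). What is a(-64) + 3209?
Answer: 3209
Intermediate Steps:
V(Z, X) = -1 + Z + 3*X*Z (V(Z, X) = -3 + ((3*Z)*X + (Z + 2)) = -3 + (3*X*Z + (2 + Z)) = -3 + (2 + Z + 3*X*Z) = -1 + Z + 3*X*Z)
a(U) = 0 (a(U) = (-1 + (0 + U)*U + 3*U*((0 + U)*U))*0 = (-1 + U*U + 3*U*(U*U))*0 = (-1 + U**2 + 3*U*U**2)*0 = (-1 + U**2 + 3*U**3)*0 = 0)
a(-64) + 3209 = 0 + 3209 = 3209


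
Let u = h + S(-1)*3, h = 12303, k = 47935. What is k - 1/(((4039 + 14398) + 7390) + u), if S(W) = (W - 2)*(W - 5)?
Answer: 1830350039/38184 ≈ 47935.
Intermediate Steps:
S(W) = (-5 + W)*(-2 + W) (S(W) = (-2 + W)*(-5 + W) = (-5 + W)*(-2 + W))
u = 12357 (u = 12303 + (10 + (-1)**2 - 7*(-1))*3 = 12303 + (10 + 1 + 7)*3 = 12303 + 18*3 = 12303 + 54 = 12357)
k - 1/(((4039 + 14398) + 7390) + u) = 47935 - 1/(((4039 + 14398) + 7390) + 12357) = 47935 - 1/((18437 + 7390) + 12357) = 47935 - 1/(25827 + 12357) = 47935 - 1/38184 = 1830350039/38184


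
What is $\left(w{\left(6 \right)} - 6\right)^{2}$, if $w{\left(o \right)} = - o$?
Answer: $144$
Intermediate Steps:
$\left(w{\left(6 \right)} - 6\right)^{2} = \left(\left(-1\right) 6 - 6\right)^{2} = \left(-6 - 6\right)^{2} = \left(-12\right)^{2} = 144$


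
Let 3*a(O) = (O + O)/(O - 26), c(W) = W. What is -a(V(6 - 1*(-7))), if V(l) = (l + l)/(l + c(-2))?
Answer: 1/15 ≈ 0.066667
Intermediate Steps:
V(l) = 2*l/(-2 + l) (V(l) = (l + l)/(l - 2) = (2*l)/(-2 + l) = 2*l/(-2 + l))
a(O) = 2*O/(3*(-26 + O)) (a(O) = ((O + O)/(O - 26))/3 = ((2*O)/(-26 + O))/3 = (2*O/(-26 + O))/3 = 2*O/(3*(-26 + O)))
-a(V(6 - 1*(-7))) = -2*2*(6 - 1*(-7))/(-2 + (6 - 1*(-7)))/(3*(-26 + 2*(6 - 1*(-7))/(-2 + (6 - 1*(-7))))) = -2*2*(6 + 7)/(-2 + (6 + 7))/(3*(-26 + 2*(6 + 7)/(-2 + (6 + 7)))) = -2*2*13/(-2 + 13)/(3*(-26 + 2*13/(-2 + 13))) = -2*2*13/11/(3*(-26 + 2*13/11)) = -2*2*13*(1/11)/(3*(-26 + 2*13*(1/11))) = -2*26/(3*11*(-26 + 26/11)) = -2*26/(3*11*(-260/11)) = -2*26*(-11)/(3*11*260) = -1*(-1/15) = 1/15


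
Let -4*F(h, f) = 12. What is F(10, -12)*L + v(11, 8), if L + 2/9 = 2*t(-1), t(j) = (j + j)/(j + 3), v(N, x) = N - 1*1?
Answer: 50/3 ≈ 16.667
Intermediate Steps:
v(N, x) = -1 + N (v(N, x) = N - 1 = -1 + N)
t(j) = 2*j/(3 + j) (t(j) = (2*j)/(3 + j) = 2*j/(3 + j))
F(h, f) = -3 (F(h, f) = -1/4*12 = -3)
L = -20/9 (L = -2/9 + 2*(2*(-1)/(3 - 1)) = -2/9 + 2*(2*(-1)/2) = -2/9 + 2*(2*(-1)*(1/2)) = -2/9 + 2*(-1) = -2/9 - 2 = -20/9 ≈ -2.2222)
F(10, -12)*L + v(11, 8) = -3*(-20/9) + (-1 + 11) = 20/3 + 10 = 50/3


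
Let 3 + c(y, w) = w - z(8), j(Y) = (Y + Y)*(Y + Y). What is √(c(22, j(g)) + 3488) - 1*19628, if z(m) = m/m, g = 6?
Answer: -19628 + 2*√907 ≈ -19568.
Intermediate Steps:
j(Y) = 4*Y² (j(Y) = (2*Y)*(2*Y) = 4*Y²)
z(m) = 1
c(y, w) = -4 + w (c(y, w) = -3 + (w - 1*1) = -3 + (w - 1) = -3 + (-1 + w) = -4 + w)
√(c(22, j(g)) + 3488) - 1*19628 = √((-4 + 4*6²) + 3488) - 1*19628 = √((-4 + 4*36) + 3488) - 19628 = √((-4 + 144) + 3488) - 19628 = √(140 + 3488) - 19628 = √3628 - 19628 = 2*√907 - 19628 = -19628 + 2*√907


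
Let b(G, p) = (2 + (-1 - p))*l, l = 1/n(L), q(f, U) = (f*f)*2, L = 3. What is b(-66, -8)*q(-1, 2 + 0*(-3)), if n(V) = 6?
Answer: 3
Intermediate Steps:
q(f, U) = 2*f² (q(f, U) = f²*2 = 2*f²)
l = ⅙ (l = 1/6 = ⅙ ≈ 0.16667)
b(G, p) = ⅙ - p/6 (b(G, p) = (2 + (-1 - p))*(⅙) = (1 - p)*(⅙) = ⅙ - p/6)
b(-66, -8)*q(-1, 2 + 0*(-3)) = (⅙ - ⅙*(-8))*(2*(-1)²) = (⅙ + 4/3)*(2*1) = (3/2)*2 = 3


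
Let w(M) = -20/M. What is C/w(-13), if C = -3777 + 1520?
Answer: -29341/20 ≈ -1467.1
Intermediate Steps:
C = -2257
C/w(-13) = -2257/((-20/(-13))) = -2257/((-20*(-1/13))) = -2257/20/13 = -2257*13/20 = -29341/20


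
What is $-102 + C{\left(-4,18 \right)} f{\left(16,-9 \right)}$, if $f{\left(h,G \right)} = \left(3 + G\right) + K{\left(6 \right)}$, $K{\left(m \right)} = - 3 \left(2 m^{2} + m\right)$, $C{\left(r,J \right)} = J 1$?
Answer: $-4422$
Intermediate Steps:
$C{\left(r,J \right)} = J$
$K{\left(m \right)} = - 6 m^{2} - 3 m$ ($K{\left(m \right)} = - 3 \left(m + 2 m^{2}\right) = - 6 m^{2} - 3 m$)
$f{\left(h,G \right)} = -231 + G$ ($f{\left(h,G \right)} = \left(3 + G\right) - 18 \left(1 + 2 \cdot 6\right) = \left(3 + G\right) - 18 \left(1 + 12\right) = \left(3 + G\right) - 18 \cdot 13 = \left(3 + G\right) - 234 = -231 + G$)
$-102 + C{\left(-4,18 \right)} f{\left(16,-9 \right)} = -102 + 18 \left(-231 - 9\right) = -102 + 18 \left(-240\right) = -102 - 4320 = -4422$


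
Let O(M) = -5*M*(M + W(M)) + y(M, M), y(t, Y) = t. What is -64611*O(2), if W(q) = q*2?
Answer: 3747438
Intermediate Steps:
W(q) = 2*q
O(M) = M - 15*M**2 (O(M) = -5*M*(M + 2*M) + M = -5*M*3*M + M = -15*M**2 + M = M - 15*M**2)
-64611*O(2) = -129222*(1 - 15*2) = -129222*(1 - 30) = -129222*(-29) = -64611*(-58) = 3747438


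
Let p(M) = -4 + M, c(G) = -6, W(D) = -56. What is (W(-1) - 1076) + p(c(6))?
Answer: -1142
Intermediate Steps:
(W(-1) - 1076) + p(c(6)) = (-56 - 1076) + (-4 - 6) = -1132 - 10 = -1142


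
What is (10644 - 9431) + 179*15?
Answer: 3898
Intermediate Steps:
(10644 - 9431) + 179*15 = 1213 + 2685 = 3898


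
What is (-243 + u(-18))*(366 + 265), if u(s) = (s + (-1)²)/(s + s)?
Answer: -5509261/36 ≈ -1.5304e+5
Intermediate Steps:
u(s) = (1 + s)/(2*s) (u(s) = (s + 1)/((2*s)) = (1 + s)*(1/(2*s)) = (1 + s)/(2*s))
(-243 + u(-18))*(366 + 265) = (-243 + (½)*(1 - 18)/(-18))*(366 + 265) = (-243 + (½)*(-1/18)*(-17))*631 = (-243 + 17/36)*631 = -8731/36*631 = -5509261/36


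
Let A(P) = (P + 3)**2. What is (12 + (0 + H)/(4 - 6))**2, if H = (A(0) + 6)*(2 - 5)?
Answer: 4761/4 ≈ 1190.3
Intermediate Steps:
A(P) = (3 + P)**2
H = -45 (H = ((3 + 0)**2 + 6)*(2 - 5) = (3**2 + 6)*(-3) = (9 + 6)*(-3) = 15*(-3) = -45)
(12 + (0 + H)/(4 - 6))**2 = (12 + (0 - 45)/(4 - 6))**2 = (12 - 45/(-2))**2 = (12 - 45*(-1/2))**2 = (12 + 45/2)**2 = (69/2)**2 = 4761/4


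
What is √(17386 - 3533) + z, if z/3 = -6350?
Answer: -19050 + √13853 ≈ -18932.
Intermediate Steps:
z = -19050 (z = 3*(-6350) = -19050)
√(17386 - 3533) + z = √(17386 - 3533) - 19050 = √13853 - 19050 = -19050 + √13853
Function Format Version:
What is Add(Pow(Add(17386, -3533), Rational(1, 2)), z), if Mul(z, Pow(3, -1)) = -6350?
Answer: Add(-19050, Pow(13853, Rational(1, 2))) ≈ -18932.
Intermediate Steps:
z = -19050 (z = Mul(3, -6350) = -19050)
Add(Pow(Add(17386, -3533), Rational(1, 2)), z) = Add(Pow(Add(17386, -3533), Rational(1, 2)), -19050) = Add(Pow(13853, Rational(1, 2)), -19050) = Add(-19050, Pow(13853, Rational(1, 2)))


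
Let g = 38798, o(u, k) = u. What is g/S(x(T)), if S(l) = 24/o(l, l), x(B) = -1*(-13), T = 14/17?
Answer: 252187/12 ≈ 21016.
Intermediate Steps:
T = 14/17 (T = 14*(1/17) = 14/17 ≈ 0.82353)
x(B) = 13
S(l) = 24/l
g/S(x(T)) = 38798/((24/13)) = 38798/((24*(1/13))) = 38798/(24/13) = 38798*(13/24) = 252187/12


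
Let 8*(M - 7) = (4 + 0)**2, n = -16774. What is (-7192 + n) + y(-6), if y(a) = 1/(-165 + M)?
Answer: -3738697/156 ≈ -23966.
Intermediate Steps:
M = 9 (M = 7 + (4 + 0)**2/8 = 7 + (1/8)*4**2 = 7 + (1/8)*16 = 7 + 2 = 9)
y(a) = -1/156 (y(a) = 1/(-165 + 9) = 1/(-156) = -1/156)
(-7192 + n) + y(-6) = (-7192 - 16774) - 1/156 = -23966 - 1/156 = -3738697/156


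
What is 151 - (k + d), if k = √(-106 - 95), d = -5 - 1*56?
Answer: 212 - I*√201 ≈ 212.0 - 14.177*I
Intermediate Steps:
d = -61 (d = -5 - 56 = -61)
k = I*√201 (k = √(-201) = I*√201 ≈ 14.177*I)
151 - (k + d) = 151 - (I*√201 - 61) = 151 - (-61 + I*√201) = 151 + (61 - I*√201) = 212 - I*√201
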